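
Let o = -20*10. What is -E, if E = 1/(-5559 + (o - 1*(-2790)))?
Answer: 1/2969 ≈ 0.00033681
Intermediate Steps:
o = -200
E = -1/2969 (E = 1/(-5559 + (-200 - 1*(-2790))) = 1/(-5559 + (-200 + 2790)) = 1/(-5559 + 2590) = 1/(-2969) = -1/2969 ≈ -0.00033681)
-E = -1*(-1/2969) = 1/2969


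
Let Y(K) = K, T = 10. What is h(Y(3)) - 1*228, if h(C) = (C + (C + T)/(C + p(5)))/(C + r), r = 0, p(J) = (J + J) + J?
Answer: -12245/54 ≈ -226.76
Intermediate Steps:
p(J) = 3*J (p(J) = 2*J + J = 3*J)
h(C) = (C + (10 + C)/(15 + C))/C (h(C) = (C + (C + 10)/(C + 3*5))/(C + 0) = (C + (10 + C)/(C + 15))/C = (C + (10 + C)/(15 + C))/C)
h(Y(3)) - 1*228 = (10 + 3² + 16*3)/(3*(15 + 3)) - 1*228 = (⅓)*(10 + 9 + 48)/18 - 228 = (⅓)*(1/18)*67 - 228 = 67/54 - 228 = -12245/54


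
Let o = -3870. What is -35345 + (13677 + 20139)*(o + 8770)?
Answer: 165663055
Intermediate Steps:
-35345 + (13677 + 20139)*(o + 8770) = -35345 + (13677 + 20139)*(-3870 + 8770) = -35345 + 33816*4900 = -35345 + 165698400 = 165663055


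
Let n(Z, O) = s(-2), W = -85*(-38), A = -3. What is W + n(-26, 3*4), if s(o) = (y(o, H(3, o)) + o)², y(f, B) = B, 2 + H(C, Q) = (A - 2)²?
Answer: 3671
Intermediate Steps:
H(C, Q) = 23 (H(C, Q) = -2 + (-3 - 2)² = -2 + (-5)² = -2 + 25 = 23)
s(o) = (23 + o)²
W = 3230
n(Z, O) = 441 (n(Z, O) = (23 - 2)² = 21² = 441)
W + n(-26, 3*4) = 3230 + 441 = 3671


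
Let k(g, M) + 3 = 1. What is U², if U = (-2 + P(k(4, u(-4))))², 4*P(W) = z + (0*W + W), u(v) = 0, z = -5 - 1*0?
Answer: 50625/256 ≈ 197.75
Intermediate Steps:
z = -5 (z = -5 + 0 = -5)
k(g, M) = -2 (k(g, M) = -3 + 1 = -2)
P(W) = -5/4 + W/4 (P(W) = (-5 + (0*W + W))/4 = (-5 + (0 + W))/4 = (-5 + W)/4 = -5/4 + W/4)
U = 225/16 (U = (-2 + (-5/4 + (¼)*(-2)))² = (-2 + (-5/4 - ½))² = (-2 - 7/4)² = (-15/4)² = 225/16 ≈ 14.063)
U² = (225/16)² = 50625/256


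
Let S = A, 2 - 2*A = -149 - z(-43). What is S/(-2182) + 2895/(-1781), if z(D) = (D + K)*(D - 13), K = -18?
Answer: -18986607/7772284 ≈ -2.4429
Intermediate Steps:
z(D) = (-18 + D)*(-13 + D) (z(D) = (D - 18)*(D - 13) = (-18 + D)*(-13 + D))
A = 3567/2 (A = 1 - (-149 - (234 + (-43)² - 31*(-43)))/2 = 1 - (-149 - (234 + 1849 + 1333))/2 = 1 - (-149 - 1*3416)/2 = 1 - (-149 - 3416)/2 = 1 - ½*(-3565) = 1 + 3565/2 = 3567/2 ≈ 1783.5)
S = 3567/2 ≈ 1783.5
S/(-2182) + 2895/(-1781) = (3567/2)/(-2182) + 2895/(-1781) = (3567/2)*(-1/2182) + 2895*(-1/1781) = -3567/4364 - 2895/1781 = -18986607/7772284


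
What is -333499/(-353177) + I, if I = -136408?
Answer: -48175834717/353177 ≈ -1.3641e+5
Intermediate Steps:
-333499/(-353177) + I = -333499/(-353177) - 136408 = -333499*(-1/353177) - 136408 = 333499/353177 - 136408 = -48175834717/353177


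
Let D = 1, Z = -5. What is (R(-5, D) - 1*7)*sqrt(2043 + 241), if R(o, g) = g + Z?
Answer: -22*sqrt(571) ≈ -525.70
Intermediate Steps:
R(o, g) = -5 + g (R(o, g) = g - 5 = -5 + g)
(R(-5, D) - 1*7)*sqrt(2043 + 241) = ((-5 + 1) - 1*7)*sqrt(2043 + 241) = (-4 - 7)*sqrt(2284) = -22*sqrt(571)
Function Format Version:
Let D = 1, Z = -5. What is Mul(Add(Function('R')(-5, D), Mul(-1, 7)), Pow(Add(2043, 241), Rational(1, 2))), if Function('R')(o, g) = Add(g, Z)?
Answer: Mul(-22, Pow(571, Rational(1, 2))) ≈ -525.70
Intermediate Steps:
Function('R')(o, g) = Add(-5, g) (Function('R')(o, g) = Add(g, -5) = Add(-5, g))
Mul(Add(Function('R')(-5, D), Mul(-1, 7)), Pow(Add(2043, 241), Rational(1, 2))) = Mul(Add(Add(-5, 1), Mul(-1, 7)), Pow(Add(2043, 241), Rational(1, 2))) = Mul(Add(-4, -7), Pow(2284, Rational(1, 2))) = Mul(-11, Mul(2, Pow(571, Rational(1, 2)))) = Mul(-22, Pow(571, Rational(1, 2)))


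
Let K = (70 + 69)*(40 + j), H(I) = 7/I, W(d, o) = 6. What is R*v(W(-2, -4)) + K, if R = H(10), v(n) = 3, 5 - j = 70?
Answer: -34729/10 ≈ -3472.9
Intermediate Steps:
j = -65 (j = 5 - 1*70 = 5 - 70 = -65)
R = 7/10 ≈ 0.70000
K = -3475 (K = (70 + 69)*(40 - 65) = 139*(-25) = -3475)
R*v(W(-2, -4)) + K = (7/10)*3 - 3475 = 21/10 - 3475 = -34729/10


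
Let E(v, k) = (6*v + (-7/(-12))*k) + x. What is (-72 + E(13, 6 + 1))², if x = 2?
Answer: 21025/144 ≈ 146.01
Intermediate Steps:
E(v, k) = 2 + 6*v + 7*k/12 (E(v, k) = (6*v + (-7/(-12))*k) + 2 = (6*v + (-7*(-1/12))*k) + 2 = (6*v + 7*k/12) + 2 = 2 + 6*v + 7*k/12)
(-72 + E(13, 6 + 1))² = (-72 + (2 + 6*13 + 7*(6 + 1)/12))² = (-72 + (2 + 78 + (7/12)*7))² = (-72 + (2 + 78 + 49/12))² = (-72 + 1009/12)² = (145/12)² = 21025/144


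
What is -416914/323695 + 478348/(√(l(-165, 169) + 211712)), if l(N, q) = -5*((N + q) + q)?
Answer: -416914/323695 + 36796*√4303/2317 ≈ 1040.5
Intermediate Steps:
l(N, q) = -10*q - 5*N (l(N, q) = -5*(N + 2*q) = -10*q - 5*N)
-416914/323695 + 478348/(√(l(-165, 169) + 211712)) = -416914/323695 + 478348/(√((-10*169 - 5*(-165)) + 211712)) = -416914*1/323695 + 478348/(√((-1690 + 825) + 211712)) = -416914/323695 + 478348/(√(-865 + 211712)) = -416914/323695 + 478348/(√210847) = -416914/323695 + 478348/((7*√4303)) = -416914/323695 + 478348*(√4303/30121) = -416914/323695 + 36796*√4303/2317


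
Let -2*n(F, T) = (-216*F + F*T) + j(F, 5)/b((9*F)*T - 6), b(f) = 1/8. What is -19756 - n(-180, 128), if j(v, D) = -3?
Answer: -11848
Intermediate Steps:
b(f) = 1/8
n(F, T) = 12 + 108*F - F*T/2 (n(F, T) = -((-216*F + F*T) - 3/1/8)/2 = -((-216*F + F*T) - 3*8)/2 = -((-216*F + F*T) - 24)/2 = -(-24 - 216*F + F*T)/2 = 12 + 108*F - F*T/2)
-19756 - n(-180, 128) = -19756 - (12 + 108*(-180) - 1/2*(-180)*128) = -19756 - (12 - 19440 + 11520) = -19756 - 1*(-7908) = -19756 + 7908 = -11848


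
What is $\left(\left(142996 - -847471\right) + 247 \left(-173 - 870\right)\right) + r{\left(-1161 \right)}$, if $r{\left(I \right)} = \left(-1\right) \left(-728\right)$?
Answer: $733574$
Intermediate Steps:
$r{\left(I \right)} = 728$
$\left(\left(142996 - -847471\right) + 247 \left(-173 - 870\right)\right) + r{\left(-1161 \right)} = \left(\left(142996 - -847471\right) + 247 \left(-173 - 870\right)\right) + 728 = \left(\left(142996 + 847471\right) + 247 \left(-1043\right)\right) + 728 = \left(990467 - 257621\right) + 728 = 732846 + 728 = 733574$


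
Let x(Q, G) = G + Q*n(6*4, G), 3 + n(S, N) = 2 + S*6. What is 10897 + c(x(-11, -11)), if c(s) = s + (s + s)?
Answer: 6145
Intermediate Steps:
n(S, N) = -1 + 6*S (n(S, N) = -3 + (2 + S*6) = -3 + (2 + 6*S) = -1 + 6*S)
x(Q, G) = G + 143*Q (x(Q, G) = G + Q*(-1 + 6*(6*4)) = G + Q*(-1 + 6*24) = G + Q*(-1 + 144) = G + Q*143 = G + 143*Q)
c(s) = 3*s (c(s) = s + 2*s = 3*s)
10897 + c(x(-11, -11)) = 10897 + 3*(-11 + 143*(-11)) = 10897 + 3*(-11 - 1573) = 10897 + 3*(-1584) = 10897 - 4752 = 6145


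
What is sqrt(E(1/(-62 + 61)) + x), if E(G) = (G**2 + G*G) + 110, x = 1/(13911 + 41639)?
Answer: 3*sqrt(1536044158)/11110 ≈ 10.583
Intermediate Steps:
x = 1/55550 ≈ 1.8002e-5
E(G) = 110 + 2*G**2 (E(G) = (G**2 + G**2) + 110 = 2*G**2 + 110 = 110 + 2*G**2)
sqrt(E(1/(-62 + 61)) + x) = sqrt((110 + 2*(1/(-62 + 61))**2) + 1/55550) = sqrt((110 + 2*(1/(-1))**2) + 1/55550) = sqrt((110 + 2*(-1)**2) + 1/55550) = sqrt((110 + 2*1) + 1/55550) = sqrt((110 + 2) + 1/55550) = sqrt(112 + 1/55550) = sqrt(6221601/55550) = 3*sqrt(1536044158)/11110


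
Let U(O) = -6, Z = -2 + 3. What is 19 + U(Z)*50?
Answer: -281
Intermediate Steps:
Z = 1
19 + U(Z)*50 = 19 - 6*50 = 19 - 300 = -281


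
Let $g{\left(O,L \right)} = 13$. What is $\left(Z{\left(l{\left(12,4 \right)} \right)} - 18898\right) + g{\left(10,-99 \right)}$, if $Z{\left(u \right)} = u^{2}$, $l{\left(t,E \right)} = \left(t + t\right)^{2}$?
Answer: $312891$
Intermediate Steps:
$l{\left(t,E \right)} = 4 t^{2}$ ($l{\left(t,E \right)} = \left(2 t\right)^{2} = 4 t^{2}$)
$\left(Z{\left(l{\left(12,4 \right)} \right)} - 18898\right) + g{\left(10,-99 \right)} = \left(\left(4 \cdot 12^{2}\right)^{2} - 18898\right) + 13 = \left(\left(4 \cdot 144\right)^{2} - 18898\right) + 13 = \left(576^{2} - 18898\right) + 13 = \left(331776 - 18898\right) + 13 = 312878 + 13 = 312891$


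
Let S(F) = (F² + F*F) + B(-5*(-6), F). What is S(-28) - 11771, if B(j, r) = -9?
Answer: -10212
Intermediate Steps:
S(F) = -9 + 2*F² (S(F) = (F² + F*F) - 9 = (F² + F²) - 9 = 2*F² - 9 = -9 + 2*F²)
S(-28) - 11771 = (-9 + 2*(-28)²) - 11771 = (-9 + 2*784) - 11771 = (-9 + 1568) - 11771 = 1559 - 11771 = -10212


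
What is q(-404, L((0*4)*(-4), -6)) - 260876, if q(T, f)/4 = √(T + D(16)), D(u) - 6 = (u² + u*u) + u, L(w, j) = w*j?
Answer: -260876 + 4*√130 ≈ -2.6083e+5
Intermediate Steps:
L(w, j) = j*w
D(u) = 6 + u + 2*u² (D(u) = 6 + ((u² + u*u) + u) = 6 + ((u² + u²) + u) = 6 + (2*u² + u) = 6 + (u + 2*u²) = 6 + u + 2*u²)
q(T, f) = 4*√(534 + T) (q(T, f) = 4*√(T + (6 + 16 + 2*16²)) = 4*√(T + (6 + 16 + 2*256)) = 4*√(T + (6 + 16 + 512)) = 4*√(T + 534) = 4*√(534 + T))
q(-404, L((0*4)*(-4), -6)) - 260876 = 4*√(534 - 404) - 260876 = 4*√130 - 260876 = -260876 + 4*√130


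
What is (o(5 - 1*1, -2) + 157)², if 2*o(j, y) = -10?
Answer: 23104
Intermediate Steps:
o(j, y) = -5 (o(j, y) = (½)*(-10) = -5)
(o(5 - 1*1, -2) + 157)² = (-5 + 157)² = 152² = 23104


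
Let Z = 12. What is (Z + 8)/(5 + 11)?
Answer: 5/4 ≈ 1.2500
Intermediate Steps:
(Z + 8)/(5 + 11) = (12 + 8)/(5 + 11) = 20/16 = (1/16)*20 = 5/4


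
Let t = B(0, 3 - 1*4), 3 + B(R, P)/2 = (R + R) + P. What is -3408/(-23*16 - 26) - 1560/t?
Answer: 40119/197 ≈ 203.65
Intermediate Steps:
B(R, P) = -6 + 2*P + 4*R (B(R, P) = -6 + 2*((R + R) + P) = -6 + 2*(2*R + P) = -6 + 2*(P + 2*R) = -6 + (2*P + 4*R) = -6 + 2*P + 4*R)
t = -8 (t = -6 + 2*(3 - 1*4) + 4*0 = -6 + 2*(3 - 4) + 0 = -6 + 2*(-1) + 0 = -6 - 2 + 0 = -8)
-3408/(-23*16 - 26) - 1560/t = -3408/(-23*16 - 26) - 1560/(-8) = -3408/(-368 - 26) - 1560*(-⅛) = -3408/(-394) + 195 = -3408*(-1/394) + 195 = 1704/197 + 195 = 40119/197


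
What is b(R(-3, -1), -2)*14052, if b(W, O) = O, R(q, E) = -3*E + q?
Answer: -28104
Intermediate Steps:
R(q, E) = q - 3*E
b(R(-3, -1), -2)*14052 = -2*14052 = -28104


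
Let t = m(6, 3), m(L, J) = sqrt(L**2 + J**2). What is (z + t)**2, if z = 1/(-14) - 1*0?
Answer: 8821/196 - 3*sqrt(5)/7 ≈ 44.047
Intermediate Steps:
z = -1/14 (z = -1/14 + 0 = -1/14 ≈ -0.071429)
m(L, J) = sqrt(J**2 + L**2)
t = 3*sqrt(5) (t = sqrt(3**2 + 6**2) = sqrt(9 + 36) = sqrt(45) = 3*sqrt(5) ≈ 6.7082)
(z + t)**2 = (-1/14 + 3*sqrt(5))**2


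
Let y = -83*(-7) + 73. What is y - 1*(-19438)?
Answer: 20092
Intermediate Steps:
y = 654 (y = 581 + 73 = 654)
y - 1*(-19438) = 654 - 1*(-19438) = 654 + 19438 = 20092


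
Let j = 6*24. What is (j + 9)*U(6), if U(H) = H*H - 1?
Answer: 5355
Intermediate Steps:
U(H) = -1 + H² (U(H) = H² - 1 = -1 + H²)
j = 144
(j + 9)*U(6) = (144 + 9)*(-1 + 6²) = 153*(-1 + 36) = 153*35 = 5355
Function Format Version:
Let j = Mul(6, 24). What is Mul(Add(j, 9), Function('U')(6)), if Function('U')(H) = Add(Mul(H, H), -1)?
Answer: 5355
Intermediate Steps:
Function('U')(H) = Add(-1, Pow(H, 2)) (Function('U')(H) = Add(Pow(H, 2), -1) = Add(-1, Pow(H, 2)))
j = 144
Mul(Add(j, 9), Function('U')(6)) = Mul(Add(144, 9), Add(-1, Pow(6, 2))) = Mul(153, Add(-1, 36)) = Mul(153, 35) = 5355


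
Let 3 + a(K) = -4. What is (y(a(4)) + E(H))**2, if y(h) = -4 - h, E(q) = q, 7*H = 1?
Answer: 484/49 ≈ 9.8775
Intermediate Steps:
H = 1/7 (H = (1/7)*1 = 1/7 ≈ 0.14286)
a(K) = -7 (a(K) = -3 - 4 = -7)
(y(a(4)) + E(H))**2 = ((-4 - 1*(-7)) + 1/7)**2 = ((-4 + 7) + 1/7)**2 = (3 + 1/7)**2 = (22/7)**2 = 484/49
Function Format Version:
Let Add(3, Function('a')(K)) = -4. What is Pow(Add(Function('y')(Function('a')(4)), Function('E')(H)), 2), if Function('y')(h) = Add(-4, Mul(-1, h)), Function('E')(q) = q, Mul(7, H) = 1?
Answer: Rational(484, 49) ≈ 9.8775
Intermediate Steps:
H = Rational(1, 7) (H = Mul(Rational(1, 7), 1) = Rational(1, 7) ≈ 0.14286)
Function('a')(K) = -7 (Function('a')(K) = Add(-3, -4) = -7)
Pow(Add(Function('y')(Function('a')(4)), Function('E')(H)), 2) = Pow(Add(Add(-4, Mul(-1, -7)), Rational(1, 7)), 2) = Pow(Add(Add(-4, 7), Rational(1, 7)), 2) = Pow(Add(3, Rational(1, 7)), 2) = Pow(Rational(22, 7), 2) = Rational(484, 49)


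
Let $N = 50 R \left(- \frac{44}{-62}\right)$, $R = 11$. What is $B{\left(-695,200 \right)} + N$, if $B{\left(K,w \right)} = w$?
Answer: $\frac{18300}{31} \approx 590.32$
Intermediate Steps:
$N = \frac{12100}{31}$ ($N = 50 \cdot 11 \left(- \frac{44}{-62}\right) = 550 \left(\left(-44\right) \left(- \frac{1}{62}\right)\right) = 550 \cdot \frac{22}{31} = \frac{12100}{31} \approx 390.32$)
$B{\left(-695,200 \right)} + N = 200 + \frac{12100}{31} = \frac{18300}{31}$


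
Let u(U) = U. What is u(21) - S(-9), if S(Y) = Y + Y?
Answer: 39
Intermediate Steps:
S(Y) = 2*Y
u(21) - S(-9) = 21 - 2*(-9) = 21 - 1*(-18) = 21 + 18 = 39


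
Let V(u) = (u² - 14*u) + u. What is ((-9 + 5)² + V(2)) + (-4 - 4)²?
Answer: 58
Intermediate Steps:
V(u) = u² - 13*u
((-9 + 5)² + V(2)) + (-4 - 4)² = ((-9 + 5)² + 2*(-13 + 2)) + (-4 - 4)² = ((-4)² + 2*(-11)) + (-8)² = (16 - 22) + 64 = -6 + 64 = 58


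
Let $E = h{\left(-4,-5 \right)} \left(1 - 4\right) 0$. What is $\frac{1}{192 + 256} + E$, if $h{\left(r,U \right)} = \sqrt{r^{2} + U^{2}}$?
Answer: $\frac{1}{448} \approx 0.0022321$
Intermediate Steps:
$h{\left(r,U \right)} = \sqrt{U^{2} + r^{2}}$
$E = 0$ ($E = \sqrt{\left(-5\right)^{2} + \left(-4\right)^{2}} \left(1 - 4\right) 0 = \sqrt{25 + 16} \left(\left(-3\right) 0\right) = \sqrt{41} \cdot 0 = 0$)
$\frac{1}{192 + 256} + E = \frac{1}{192 + 256} + 0 = \frac{1}{448} + 0 = \frac{1}{448}$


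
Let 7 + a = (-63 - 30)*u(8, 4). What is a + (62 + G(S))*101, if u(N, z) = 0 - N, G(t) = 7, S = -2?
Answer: 7706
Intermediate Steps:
u(N, z) = -N
a = 737 (a = -7 + (-63 - 30)*(-1*8) = -7 - 93*(-8) = -7 + 744 = 737)
a + (62 + G(S))*101 = 737 + (62 + 7)*101 = 737 + 69*101 = 737 + 6969 = 7706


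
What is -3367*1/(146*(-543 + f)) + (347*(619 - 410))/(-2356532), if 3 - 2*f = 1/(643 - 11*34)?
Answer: 7789771749/659424132608 ≈ 0.011813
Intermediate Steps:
f = 403/269 (f = 3/2 - 1/(2*(643 - 11*34)) = 3/2 - 1/(2*(643 - 374)) = 3/2 - 1/2/269 = 3/2 - 1/2*1/269 = 3/2 - 1/538 = 403/269 ≈ 1.4981)
-3367*1/(146*(-543 + f)) + (347*(619 - 410))/(-2356532) = -3367*1/(146*(-543 + 403/269)) + (347*(619 - 410))/(-2356532) = -3367/(146*(-145664/269)) + (347*209)*(-1/2356532) = -3367/(-21266944/269) + 72523*(-1/2356532) = -3367*(-269/21266944) - 3817/124028 = 905723/21266944 - 3817/124028 = 7789771749/659424132608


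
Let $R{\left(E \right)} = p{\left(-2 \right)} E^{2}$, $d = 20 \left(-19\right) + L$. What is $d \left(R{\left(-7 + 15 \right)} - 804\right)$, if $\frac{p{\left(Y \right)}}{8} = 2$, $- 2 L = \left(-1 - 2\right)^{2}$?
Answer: $-84590$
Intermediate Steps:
$L = - \frac{9}{2}$ ($L = - \frac{\left(-1 - 2\right)^{2}}{2} = - \frac{\left(-3\right)^{2}}{2} = \left(- \frac{1}{2}\right) 9 = - \frac{9}{2} \approx -4.5$)
$p{\left(Y \right)} = 16$ ($p{\left(Y \right)} = 8 \cdot 2 = 16$)
$d = - \frac{769}{2}$ ($d = 20 \left(-19\right) - \frac{9}{2} = -380 - \frac{9}{2} = - \frac{769}{2} \approx -384.5$)
$R{\left(E \right)} = 16 E^{2}$
$d \left(R{\left(-7 + 15 \right)} - 804\right) = - \frac{769 \left(16 \left(-7 + 15\right)^{2} - 804\right)}{2} = - \frac{769 \left(16 \cdot 8^{2} - 804\right)}{2} = - \frac{769 \left(16 \cdot 64 - 804\right)}{2} = - \frac{769 \left(1024 - 804\right)}{2} = \left(- \frac{769}{2}\right) 220 = -84590$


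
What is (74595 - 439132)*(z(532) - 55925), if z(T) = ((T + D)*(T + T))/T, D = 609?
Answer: 19554858291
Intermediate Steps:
z(T) = 1218 + 2*T (z(T) = ((T + 609)*(T + T))/T = ((609 + T)*(2*T))/T = (2*T*(609 + T))/T = 1218 + 2*T)
(74595 - 439132)*(z(532) - 55925) = (74595 - 439132)*((1218 + 2*532) - 55925) = -364537*((1218 + 1064) - 55925) = -364537*(2282 - 55925) = -364537*(-53643) = 19554858291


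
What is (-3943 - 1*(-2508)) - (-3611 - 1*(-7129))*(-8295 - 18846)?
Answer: 95480603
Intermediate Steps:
(-3943 - 1*(-2508)) - (-3611 - 1*(-7129))*(-8295 - 18846) = (-3943 + 2508) - (-3611 + 7129)*(-27141) = -1435 - 3518*(-27141) = -1435 - 1*(-95482038) = -1435 + 95482038 = 95480603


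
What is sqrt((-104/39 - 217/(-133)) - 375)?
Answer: I*sqrt(1221738)/57 ≈ 19.392*I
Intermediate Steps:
sqrt((-104/39 - 217/(-133)) - 375) = sqrt((-104*1/39 - 217*(-1/133)) - 375) = sqrt((-8/3 + 31/19) - 375) = sqrt(-59/57 - 375) = sqrt(-21434/57) = I*sqrt(1221738)/57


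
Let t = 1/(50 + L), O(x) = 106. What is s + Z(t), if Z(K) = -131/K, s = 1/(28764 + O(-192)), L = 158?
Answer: -786649759/28870 ≈ -27248.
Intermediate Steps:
s = 1/28870 (s = 1/(28764 + 106) = 1/28870 ≈ 3.4638e-5)
t = 1/208 (t = 1/(50 + 158) = 1/208 ≈ 0.0048077)
s + Z(t) = 1/28870 - 131/1/208 = 1/28870 - 131*208 = 1/28870 - 27248 = -786649759/28870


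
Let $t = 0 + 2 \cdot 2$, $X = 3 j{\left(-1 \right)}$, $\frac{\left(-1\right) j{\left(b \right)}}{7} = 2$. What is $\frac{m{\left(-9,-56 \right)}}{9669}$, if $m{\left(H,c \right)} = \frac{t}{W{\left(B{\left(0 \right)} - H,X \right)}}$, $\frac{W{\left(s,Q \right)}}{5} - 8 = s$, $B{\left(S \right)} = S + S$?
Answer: $\frac{4}{821865} \approx 4.867 \cdot 10^{-6}$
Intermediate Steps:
$j{\left(b \right)} = -14$ ($j{\left(b \right)} = \left(-7\right) 2 = -14$)
$B{\left(S \right)} = 2 S$
$X = -42$ ($X = 3 \left(-14\right) = -42$)
$t = 4$ ($t = 0 + 4 = 4$)
$W{\left(s,Q \right)} = 40 + 5 s$
$m{\left(H,c \right)} = \frac{4}{40 - 5 H}$ ($m{\left(H,c \right)} = \frac{4}{40 + 5 \left(2 \cdot 0 - H\right)} = \frac{4}{40 + 5 \left(0 - H\right)} = \frac{4}{40 + 5 \left(- H\right)} = \frac{4}{40 - 5 H}$)
$\frac{m{\left(-9,-56 \right)}}{9669} = \frac{\left(-4\right) \frac{1}{-40 + 5 \left(-9\right)}}{9669} = - \frac{4}{-40 - 45} \cdot \frac{1}{9669} = - \frac{4}{-85} \cdot \frac{1}{9669} = \left(-4\right) \left(- \frac{1}{85}\right) \frac{1}{9669} = \frac{4}{85} \cdot \frac{1}{9669} = \frac{4}{821865}$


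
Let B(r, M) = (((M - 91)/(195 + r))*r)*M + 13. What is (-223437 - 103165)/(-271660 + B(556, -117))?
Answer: 245278102/190476081 ≈ 1.2877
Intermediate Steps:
B(r, M) = 13 + M*r*(-91 + M)/(195 + r) (B(r, M) = (((-91 + M)/(195 + r))*r)*M + 13 = (r*(-91 + M)/(195 + r))*M + 13 = M*r*(-91 + M)/(195 + r) + 13 = 13 + M*r*(-91 + M)/(195 + r))
(-223437 - 103165)/(-271660 + B(556, -117)) = (-223437 - 103165)/(-271660 + (2535 + 13*556 + 556*(-117)² - 91*(-117)*556)/(195 + 556)) = -326602/(-271660 + (2535 + 7228 + 556*13689 + 5919732)/751) = -326602/(-271660 + (2535 + 7228 + 7611084 + 5919732)/751) = -326602/(-271660 + (1/751)*13540579) = -326602/(-271660 + 13540579/751) = -326602/(-190476081/751) = -326602*(-751/190476081) = 245278102/190476081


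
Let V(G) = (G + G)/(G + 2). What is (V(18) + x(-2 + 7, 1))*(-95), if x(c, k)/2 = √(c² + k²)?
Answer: -171 - 190*√26 ≈ -1139.8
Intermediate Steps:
x(c, k) = 2*√(c² + k²)
V(G) = 2*G/(2 + G) (V(G) = (2*G)/(2 + G) = 2*G/(2 + G))
(V(18) + x(-2 + 7, 1))*(-95) = (2*18/(2 + 18) + 2*√((-2 + 7)² + 1²))*(-95) = (2*18/20 + 2*√(5² + 1))*(-95) = (2*18*(1/20) + 2*√(25 + 1))*(-95) = (9/5 + 2*√26)*(-95) = -171 - 190*√26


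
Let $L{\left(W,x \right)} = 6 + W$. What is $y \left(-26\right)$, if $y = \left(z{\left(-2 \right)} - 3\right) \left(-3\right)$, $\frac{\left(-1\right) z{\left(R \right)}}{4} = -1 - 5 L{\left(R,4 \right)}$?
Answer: $6318$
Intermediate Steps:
$z{\left(R \right)} = 124 + 20 R$ ($z{\left(R \right)} = - 4 \left(-1 - 5 \left(6 + R\right)\right) = - 4 \left(-1 - \left(30 + 5 R\right)\right) = - 4 \left(-31 - 5 R\right) = 124 + 20 R$)
$y = -243$ ($y = \left(\left(124 + 20 \left(-2\right)\right) - 3\right) \left(-3\right) = \left(\left(124 - 40\right) - 3\right) \left(-3\right) = \left(84 - 3\right) \left(-3\right) = 81 \left(-3\right) = -243$)
$y \left(-26\right) = \left(-243\right) \left(-26\right) = 6318$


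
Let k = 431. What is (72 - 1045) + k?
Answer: -542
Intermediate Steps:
(72 - 1045) + k = (72 - 1045) + 431 = -973 + 431 = -542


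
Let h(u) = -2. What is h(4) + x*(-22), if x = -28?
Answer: 614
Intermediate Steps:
h(4) + x*(-22) = -2 - 28*(-22) = -2 + 616 = 614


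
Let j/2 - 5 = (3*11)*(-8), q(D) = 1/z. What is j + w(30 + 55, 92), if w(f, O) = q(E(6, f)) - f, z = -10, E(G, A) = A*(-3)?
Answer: -6031/10 ≈ -603.10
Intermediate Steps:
E(G, A) = -3*A
q(D) = -⅒ (q(D) = 1/(-10) = -⅒)
j = -518 (j = 10 + 2*((3*11)*(-8)) = 10 + 2*(33*(-8)) = 10 + 2*(-264) = 10 - 528 = -518)
w(f, O) = -⅒ - f
j + w(30 + 55, 92) = -518 + (-⅒ - (30 + 55)) = -518 + (-⅒ - 1*85) = -518 + (-⅒ - 85) = -518 - 851/10 = -6031/10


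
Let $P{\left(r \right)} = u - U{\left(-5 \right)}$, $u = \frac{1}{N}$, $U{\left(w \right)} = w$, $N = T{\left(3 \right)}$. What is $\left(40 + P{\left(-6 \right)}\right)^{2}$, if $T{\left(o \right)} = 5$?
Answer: $\frac{51076}{25} \approx 2043.0$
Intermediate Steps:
$N = 5$
$u = \frac{1}{5} \approx 0.2$
$P{\left(r \right)} = \frac{26}{5}$ ($P{\left(r \right)} = \frac{1}{5} - -5 = \frac{1}{5} + 5 = \frac{26}{5}$)
$\left(40 + P{\left(-6 \right)}\right)^{2} = \left(40 + \frac{26}{5}\right)^{2} = \left(\frac{226}{5}\right)^{2} = \frac{51076}{25}$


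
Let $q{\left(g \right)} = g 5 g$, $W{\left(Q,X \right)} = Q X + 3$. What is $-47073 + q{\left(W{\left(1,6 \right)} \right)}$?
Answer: $-46668$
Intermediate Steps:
$W{\left(Q,X \right)} = 3 + Q X$
$q{\left(g \right)} = 5 g^{2}$ ($q{\left(g \right)} = 5 g g = 5 g^{2}$)
$-47073 + q{\left(W{\left(1,6 \right)} \right)} = -47073 + 5 \left(3 + 1 \cdot 6\right)^{2} = -47073 + 5 \left(3 + 6\right)^{2} = -47073 + 5 \cdot 9^{2} = -47073 + 5 \cdot 81 = -47073 + 405 = -46668$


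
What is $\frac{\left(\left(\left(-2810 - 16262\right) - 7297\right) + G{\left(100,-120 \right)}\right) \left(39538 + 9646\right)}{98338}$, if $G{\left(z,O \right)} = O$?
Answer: $- \frac{651417488}{49169} \approx -13249.0$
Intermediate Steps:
$\frac{\left(\left(\left(-2810 - 16262\right) - 7297\right) + G{\left(100,-120 \right)}\right) \left(39538 + 9646\right)}{98338} = \frac{\left(\left(\left(-2810 - 16262\right) - 7297\right) - 120\right) \left(39538 + 9646\right)}{98338} = \left(\left(-19072 - 7297\right) - 120\right) 49184 \cdot \frac{1}{98338} = \left(-26369 - 120\right) 49184 \cdot \frac{1}{98338} = \left(-26489\right) 49184 \cdot \frac{1}{98338} = \left(-1302834976\right) \frac{1}{98338} = - \frac{651417488}{49169}$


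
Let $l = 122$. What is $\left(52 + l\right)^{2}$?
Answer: $30276$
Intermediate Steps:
$\left(52 + l\right)^{2} = \left(52 + 122\right)^{2} = 174^{2} = 30276$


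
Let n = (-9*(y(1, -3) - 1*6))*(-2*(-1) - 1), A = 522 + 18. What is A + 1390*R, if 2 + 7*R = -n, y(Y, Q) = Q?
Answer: -111590/7 ≈ -15941.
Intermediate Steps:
A = 540
n = 81 (n = (-9*(-3 - 1*6))*(-2*(-1) - 1) = (-9*(-3 - 6))*(2 - 1) = -9*(-9)*1 = 81*1 = 81)
R = -83/7 (R = -2/7 + (-1*81)/7 = -2/7 + (⅐)*(-81) = -2/7 - 81/7 = -83/7 ≈ -11.857)
A + 1390*R = 540 + 1390*(-83/7) = 540 - 115370/7 = -111590/7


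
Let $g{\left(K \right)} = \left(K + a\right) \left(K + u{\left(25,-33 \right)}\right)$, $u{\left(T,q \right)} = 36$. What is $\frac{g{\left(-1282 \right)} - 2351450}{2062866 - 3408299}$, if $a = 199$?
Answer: $\frac{1002032}{1345433} \approx 0.74477$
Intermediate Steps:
$g{\left(K \right)} = \left(36 + K\right) \left(199 + K\right)$ ($g{\left(K \right)} = \left(K + 199\right) \left(K + 36\right) = \left(199 + K\right) \left(36 + K\right) = \left(36 + K\right) \left(199 + K\right)$)
$\frac{g{\left(-1282 \right)} - 2351450}{2062866 - 3408299} = \frac{\left(7164 + \left(-1282\right)^{2} + 235 \left(-1282\right)\right) - 2351450}{2062866 - 3408299} = \frac{\left(7164 + 1643524 - 301270\right) - 2351450}{2062866 - 3408299} = \frac{1349418 - 2351450}{-1345433} = \left(-1002032\right) \left(- \frac{1}{1345433}\right) = \frac{1002032}{1345433}$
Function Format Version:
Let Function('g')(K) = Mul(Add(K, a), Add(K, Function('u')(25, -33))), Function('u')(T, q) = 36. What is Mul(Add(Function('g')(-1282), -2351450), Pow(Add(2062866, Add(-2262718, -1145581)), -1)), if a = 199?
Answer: Rational(1002032, 1345433) ≈ 0.74477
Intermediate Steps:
Function('g')(K) = Mul(Add(36, K), Add(199, K)) (Function('g')(K) = Mul(Add(K, 199), Add(K, 36)) = Mul(Add(199, K), Add(36, K)) = Mul(Add(36, K), Add(199, K)))
Mul(Add(Function('g')(-1282), -2351450), Pow(Add(2062866, Add(-2262718, -1145581)), -1)) = Mul(Add(Add(7164, Pow(-1282, 2), Mul(235, -1282)), -2351450), Pow(Add(2062866, Add(-2262718, -1145581)), -1)) = Mul(Add(Add(7164, 1643524, -301270), -2351450), Pow(Add(2062866, -3408299), -1)) = Mul(Add(1349418, -2351450), Pow(-1345433, -1)) = Mul(-1002032, Rational(-1, 1345433)) = Rational(1002032, 1345433)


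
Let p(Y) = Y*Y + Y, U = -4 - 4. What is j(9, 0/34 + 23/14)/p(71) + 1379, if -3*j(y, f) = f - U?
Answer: 10965803/7952 ≈ 1379.0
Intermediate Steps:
U = -8
p(Y) = Y + Y² (p(Y) = Y² + Y = Y + Y²)
j(y, f) = -8/3 - f/3 (j(y, f) = -(f - 1*(-8))/3 = -(f + 8)/3 = -(8 + f)/3 = -8/3 - f/3)
j(9, 0/34 + 23/14)/p(71) + 1379 = (-8/3 - (0/34 + 23/14)/3)/((71*(1 + 71))) + 1379 = (-8/3 - (0*(1/34) + 23*(1/14))/3)/((71*72)) + 1379 = (-8/3 - (0 + 23/14)/3)/5112 + 1379 = (-8/3 - ⅓*23/14)*(1/5112) + 1379 = (-8/3 - 23/42)*(1/5112) + 1379 = -45/14*1/5112 + 1379 = -5/7952 + 1379 = 10965803/7952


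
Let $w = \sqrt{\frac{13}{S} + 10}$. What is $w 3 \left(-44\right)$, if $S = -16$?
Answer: $- 231 \sqrt{3} \approx -400.1$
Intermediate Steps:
$w = \frac{7 \sqrt{3}}{4}$ ($w = \sqrt{\frac{13}{-16} + 10} = \sqrt{13 \left(- \frac{1}{16}\right) + 10} = \sqrt{- \frac{13}{16} + 10} = \sqrt{\frac{147}{16}} = \frac{7 \sqrt{3}}{4} \approx 3.0311$)
$w 3 \left(-44\right) = \frac{7 \sqrt{3}}{4} \cdot 3 \left(-44\right) = \frac{21 \sqrt{3}}{4} \left(-44\right) = - 231 \sqrt{3}$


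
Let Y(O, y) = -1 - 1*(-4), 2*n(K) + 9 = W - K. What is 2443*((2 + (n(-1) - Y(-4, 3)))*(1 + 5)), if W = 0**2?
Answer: -73290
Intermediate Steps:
W = 0
n(K) = -9/2 - K/2 (n(K) = -9/2 + (0 - K)/2 = -9/2 + (-K)/2 = -9/2 - K/2)
Y(O, y) = 3 (Y(O, y) = -1 + 4 = 3)
2443*((2 + (n(-1) - Y(-4, 3)))*(1 + 5)) = 2443*((2 + ((-9/2 - 1/2*(-1)) - 1*3))*(1 + 5)) = 2443*((2 + ((-9/2 + 1/2) - 3))*6) = 2443*((2 + (-4 - 3))*6) = 2443*((2 - 7)*6) = 2443*(-5*6) = 2443*(-30) = -73290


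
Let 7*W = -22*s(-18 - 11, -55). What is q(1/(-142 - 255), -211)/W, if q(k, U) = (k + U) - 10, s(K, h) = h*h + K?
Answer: 43869/1869076 ≈ 0.023471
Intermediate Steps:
s(K, h) = K + h**2 (s(K, h) = h**2 + K = K + h**2)
q(k, U) = -10 + U + k (q(k, U) = (U + k) - 10 = -10 + U + k)
W = -9416 (W = (-22*((-18 - 11) + (-55)**2))/7 = (-22*(-29 + 3025))/7 = (-22*2996)/7 = (1/7)*(-65912) = -9416)
q(1/(-142 - 255), -211)/W = (-10 - 211 + 1/(-142 - 255))/(-9416) = (-10 - 211 + 1/(-397))*(-1/9416) = (-10 - 211 - 1/397)*(-1/9416) = -87738/397*(-1/9416) = 43869/1869076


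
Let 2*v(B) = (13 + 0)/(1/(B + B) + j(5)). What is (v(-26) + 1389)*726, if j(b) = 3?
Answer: 156549558/155 ≈ 1.0100e+6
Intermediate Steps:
v(B) = 13/(2*(3 + 1/(2*B))) (v(B) = ((13 + 0)/(1/(B + B) + 3))/2 = (13/(1/(2*B) + 3))/2 = (13/(3 + 1/(2*B)))/2 = 13/(2*(3 + 1/(2*B))))
(v(-26) + 1389)*726 = (13*(-26)/(1 + 6*(-26)) + 1389)*726 = (13*(-26)/(1 - 156) + 1389)*726 = (13*(-26)/(-155) + 1389)*726 = (13*(-26)*(-1/155) + 1389)*726 = (338/155 + 1389)*726 = (215633/155)*726 = 156549558/155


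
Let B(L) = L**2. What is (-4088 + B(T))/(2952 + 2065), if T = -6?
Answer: -4052/5017 ≈ -0.80765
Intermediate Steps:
(-4088 + B(T))/(2952 + 2065) = (-4088 + (-6)**2)/(2952 + 2065) = (-4088 + 36)/5017 = -4052*1/5017 = -4052/5017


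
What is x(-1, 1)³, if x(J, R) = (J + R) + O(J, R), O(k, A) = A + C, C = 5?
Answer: 216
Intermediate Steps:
O(k, A) = 5 + A (O(k, A) = A + 5 = 5 + A)
x(J, R) = 5 + J + 2*R (x(J, R) = (J + R) + (5 + R) = 5 + J + 2*R)
x(-1, 1)³ = (5 - 1 + 2*1)³ = (5 - 1 + 2)³ = 6³ = 216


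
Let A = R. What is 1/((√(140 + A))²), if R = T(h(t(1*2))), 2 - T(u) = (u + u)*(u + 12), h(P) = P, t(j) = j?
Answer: 1/86 ≈ 0.011628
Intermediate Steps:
T(u) = 2 - 2*u*(12 + u) (T(u) = 2 - (u + u)*(u + 12) = 2 - 2*u*(12 + u))
R = -54 (R = 2 - 24*2 - 2*(1*2)² = 2 - 24*2 - 2*2² = 2 - 48 - 2*4 = 2 - 48 - 8 = -54)
A = -54
1/((√(140 + A))²) = 1/((√(140 - 54))²) = 1/((√86)²) = 1/86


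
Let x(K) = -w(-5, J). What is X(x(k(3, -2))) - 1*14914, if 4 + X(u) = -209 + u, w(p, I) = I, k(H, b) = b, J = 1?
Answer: -15128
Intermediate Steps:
x(K) = -1 (x(K) = -1*1 = -1)
X(u) = -213 + u (X(u) = -4 + (-209 + u) = -213 + u)
X(x(k(3, -2))) - 1*14914 = (-213 - 1) - 1*14914 = -214 - 14914 = -15128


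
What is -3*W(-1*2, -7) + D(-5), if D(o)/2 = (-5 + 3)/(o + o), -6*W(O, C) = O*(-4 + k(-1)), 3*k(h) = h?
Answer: 71/15 ≈ 4.7333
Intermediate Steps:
k(h) = h/3
W(O, C) = 13*O/18 (W(O, C) = -O*(-4 + (⅓)*(-1))/6 = -O*(-4 - ⅓)/6 = -O*(-13)/(6*3) = -(-13)*O/18 = 13*O/18)
D(o) = -2/o (D(o) = 2*((-5 + 3)/(o + o)) = 2*(-2*1/(2*o)) = 2*(-1/o) = -2/o)
-3*W(-1*2, -7) + D(-5) = -13*(-1*2)/6 - 2/(-5) = -13*(-2)/6 - 2*(-⅕) = -3*(-13/9) + ⅖ = 13/3 + ⅖ = 71/15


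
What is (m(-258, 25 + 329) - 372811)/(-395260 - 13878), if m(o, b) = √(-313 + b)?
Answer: 372811/409138 - √41/409138 ≈ 0.91119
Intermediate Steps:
(m(-258, 25 + 329) - 372811)/(-395260 - 13878) = (√(-313 + (25 + 329)) - 372811)/(-395260 - 13878) = (√(-313 + 354) - 372811)/(-409138) = (√41 - 372811)*(-1/409138) = (-372811 + √41)*(-1/409138) = 372811/409138 - √41/409138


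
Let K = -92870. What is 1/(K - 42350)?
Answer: -1/135220 ≈ -7.3954e-6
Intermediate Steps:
1/(K - 42350) = 1/(-92870 - 42350) = 1/(-135220) = -1/135220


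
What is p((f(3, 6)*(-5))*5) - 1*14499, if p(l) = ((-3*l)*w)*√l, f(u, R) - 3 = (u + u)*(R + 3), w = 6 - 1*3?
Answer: -14499 + 64125*I*√57 ≈ -14499.0 + 4.8413e+5*I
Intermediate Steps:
w = 3 (w = 6 - 3 = 3)
f(u, R) = 3 + 2*u*(3 + R) (f(u, R) = 3 + (u + u)*(R + 3) = 3 + (2*u)*(3 + R) = 3 + 2*u*(3 + R))
p(l) = -9*l^(3/2) (p(l) = (-3*l*3)*√l = (-9*l)*√l = -9*l^(3/2))
p((f(3, 6)*(-5))*5) - 1*14499 = -9*5*√5*(-5*I*√5*(3 + 6*3 + 2*6*3)^(3/2)) - 1*14499 = -9*5*√5*(-5*I*√5*(3 + 18 + 36)^(3/2)) - 14499 = -9*5*√5*(-285*I*√285) - 14499 = -9*(-7125*I*√57) - 14499 = -(-64125)*I*√57 - 14499 = 64125*I*√57 - 14499 = -14499 + 64125*I*√57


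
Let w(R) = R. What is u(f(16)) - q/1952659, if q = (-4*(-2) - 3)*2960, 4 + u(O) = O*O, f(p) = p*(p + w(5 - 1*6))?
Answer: 112465332964/1952659 ≈ 57596.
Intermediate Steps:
f(p) = p*(-1 + p) (f(p) = p*(p + (5 - 1*6)) = p*(p + (5 - 6)) = p*(p - 1) = p*(-1 + p))
u(O) = -4 + O² (u(O) = -4 + O*O = -4 + O²)
q = 14800 (q = (8 - 3)*2960 = 5*2960 = 14800)
u(f(16)) - q/1952659 = (-4 + (16*(-1 + 16))²) - 14800/1952659 = (-4 + (16*15)²) - 14800/1952659 = (-4 + 240²) - 1*14800/1952659 = (-4 + 57600) - 14800/1952659 = 57596 - 14800/1952659 = 112465332964/1952659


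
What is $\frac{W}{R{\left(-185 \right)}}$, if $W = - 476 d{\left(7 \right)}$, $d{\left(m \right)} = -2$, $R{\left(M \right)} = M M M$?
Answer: $- \frac{952}{6331625} \approx -0.00015036$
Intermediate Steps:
$R{\left(M \right)} = M^{3}$ ($R{\left(M \right)} = M^{2} M = M^{3}$)
$W = 952$ ($W = \left(-476\right) \left(-2\right) = 952$)
$\frac{W}{R{\left(-185 \right)}} = \frac{952}{\left(-185\right)^{3}} = \frac{952}{-6331625} = 952 \left(- \frac{1}{6331625}\right) = - \frac{952}{6331625}$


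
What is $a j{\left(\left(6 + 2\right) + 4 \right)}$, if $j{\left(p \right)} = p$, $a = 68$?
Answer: $816$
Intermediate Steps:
$a j{\left(\left(6 + 2\right) + 4 \right)} = 68 \left(\left(6 + 2\right) + 4\right) = 68 \left(8 + 4\right) = 68 \cdot 12 = 816$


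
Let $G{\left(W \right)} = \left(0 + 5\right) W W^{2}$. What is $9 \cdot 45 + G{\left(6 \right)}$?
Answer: $1485$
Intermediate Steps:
$G{\left(W \right)} = 5 W^{3}$
$9 \cdot 45 + G{\left(6 \right)} = 9 \cdot 45 + 5 \cdot 6^{3} = 405 + 5 \cdot 216 = 405 + 1080 = 1485$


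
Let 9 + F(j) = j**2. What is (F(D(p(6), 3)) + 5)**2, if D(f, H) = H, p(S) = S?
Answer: 25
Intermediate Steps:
F(j) = -9 + j**2
(F(D(p(6), 3)) + 5)**2 = ((-9 + 3**2) + 5)**2 = ((-9 + 9) + 5)**2 = (0 + 5)**2 = 5**2 = 25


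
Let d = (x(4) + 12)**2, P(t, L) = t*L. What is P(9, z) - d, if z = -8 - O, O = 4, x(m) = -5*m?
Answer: -172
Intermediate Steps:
z = -12 (z = -8 - 1*4 = -8 - 4 = -12)
P(t, L) = L*t
d = 64 (d = (-5*4 + 12)**2 = (-20 + 12)**2 = (-8)**2 = 64)
P(9, z) - d = -12*9 - 1*64 = -108 - 64 = -172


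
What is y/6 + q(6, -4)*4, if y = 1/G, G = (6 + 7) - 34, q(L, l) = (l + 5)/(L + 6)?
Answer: 41/126 ≈ 0.32540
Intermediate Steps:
q(L, l) = (5 + l)/(6 + L)
G = -21 (G = 13 - 34 = -21)
y = -1/21 (y = 1/(-21) = -1/21 ≈ -0.047619)
y/6 + q(6, -4)*4 = -1/21/6 + ((5 - 4)/(6 + 6))*4 = (⅙)*(-1/21) + (1/12)*4 = -1/126 + ((1/12)*1)*4 = -1/126 + (1/12)*4 = -1/126 + ⅓ = 41/126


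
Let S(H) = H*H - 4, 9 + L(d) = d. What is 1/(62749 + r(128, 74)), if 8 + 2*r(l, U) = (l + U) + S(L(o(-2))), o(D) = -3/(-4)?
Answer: 32/2012097 ≈ 1.5904e-5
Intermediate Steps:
o(D) = 3/4 (o(D) = -3*(-1/4) = 3/4)
L(d) = -9 + d
S(H) = -4 + H**2 (S(H) = H**2 - 4 = -4 + H**2)
r(l, U) = 897/32 + U/2 + l/2 (r(l, U) = -4 + ((l + U) + (-4 + (-9 + 3/4)**2))/2 = -4 + ((U + l) + (-4 + (-33/4)**2))/2 = -4 + ((U + l) + (-4 + 1089/16))/2 = -4 + ((U + l) + 1025/16)/2 = -4 + (1025/16 + U + l)/2 = -4 + (1025/32 + U/2 + l/2) = 897/32 + U/2 + l/2)
1/(62749 + r(128, 74)) = 1/(62749 + (897/32 + (1/2)*74 + (1/2)*128)) = 1/(62749 + (897/32 + 37 + 64)) = 1/(62749 + 4129/32) = 1/(2012097/32) = 32/2012097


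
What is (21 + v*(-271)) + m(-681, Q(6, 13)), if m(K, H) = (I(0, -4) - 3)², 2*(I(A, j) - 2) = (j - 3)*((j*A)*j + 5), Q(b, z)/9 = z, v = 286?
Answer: -308571/4 ≈ -77143.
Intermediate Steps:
Q(b, z) = 9*z
I(A, j) = 2 + (-3 + j)*(5 + A*j²)/2 (I(A, j) = 2 + ((j - 3)*((j*A)*j + 5))/2 = 2 + ((-3 + j)*((A*j)*j + 5))/2 = 2 + ((-3 + j)*(A*j² + 5))/2 = 2 + ((-3 + j)*(5 + A*j²))/2 = 2 + (-3 + j)*(5 + A*j²)/2)
m(K, H) = 1369/4 (m(K, H) = ((-11/2 + (5/2)*(-4) + (½)*0*(-4)³ - 3/2*0*(-4)²) - 3)² = ((-11/2 - 10 + (½)*0*(-64) - 3/2*0*16) - 3)² = ((-11/2 - 10 + 0 + 0) - 3)² = (-31/2 - 3)² = (-37/2)² = 1369/4)
(21 + v*(-271)) + m(-681, Q(6, 13)) = (21 + 286*(-271)) + 1369/4 = (21 - 77506) + 1369/4 = -77485 + 1369/4 = -308571/4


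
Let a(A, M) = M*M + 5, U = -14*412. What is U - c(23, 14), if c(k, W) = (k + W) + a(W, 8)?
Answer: -5874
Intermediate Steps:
U = -5768
a(A, M) = 5 + M**2 (a(A, M) = M**2 + 5 = 5 + M**2)
c(k, W) = 69 + W + k (c(k, W) = (k + W) + (5 + 8**2) = (W + k) + (5 + 64) = (W + k) + 69 = 69 + W + k)
U - c(23, 14) = -5768 - (69 + 14 + 23) = -5768 - 1*106 = -5768 - 106 = -5874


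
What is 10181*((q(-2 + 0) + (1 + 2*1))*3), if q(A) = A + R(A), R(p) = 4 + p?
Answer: 91629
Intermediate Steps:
q(A) = 4 + 2*A (q(A) = A + (4 + A) = 4 + 2*A)
10181*((q(-2 + 0) + (1 + 2*1))*3) = 10181*(((4 + 2*(-2 + 0)) + (1 + 2*1))*3) = 10181*(((4 + 2*(-2)) + (1 + 2))*3) = 10181*(((4 - 4) + 3)*3) = 10181*((0 + 3)*3) = 10181*(3*3) = 10181*9 = 91629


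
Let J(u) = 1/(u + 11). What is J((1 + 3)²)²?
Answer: 1/729 ≈ 0.0013717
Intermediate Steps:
J(u) = 1/(11 + u)
J((1 + 3)²)² = (1/(11 + (1 + 3)²))² = (1/(11 + 4²))² = (1/(11 + 16))² = (1/27)² = 1/729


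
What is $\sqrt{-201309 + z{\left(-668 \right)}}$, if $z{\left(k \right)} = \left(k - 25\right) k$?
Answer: $\sqrt{261615} \approx 511.48$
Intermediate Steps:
$z{\left(k \right)} = k \left(-25 + k\right)$ ($z{\left(k \right)} = \left(-25 + k\right) k = k \left(-25 + k\right)$)
$\sqrt{-201309 + z{\left(-668 \right)}} = \sqrt{-201309 - 668 \left(-25 - 668\right)} = \sqrt{-201309 - -462924} = \sqrt{-201309 + 462924} = \sqrt{261615}$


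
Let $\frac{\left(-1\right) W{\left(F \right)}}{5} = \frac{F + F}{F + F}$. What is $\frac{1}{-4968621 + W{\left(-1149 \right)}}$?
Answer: $- \frac{1}{4968626} \approx -2.0126 \cdot 10^{-7}$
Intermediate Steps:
$W{\left(F \right)} = -5$ ($W{\left(F \right)} = - 5 \frac{F + F}{F + F} = - 5 \frac{2 F}{2 F} = - 5 \cdot 2 F \frac{1}{2 F} = \left(-5\right) 1 = -5$)
$\frac{1}{-4968621 + W{\left(-1149 \right)}} = \frac{1}{-4968621 - 5} = \frac{1}{-4968626} = - \frac{1}{4968626}$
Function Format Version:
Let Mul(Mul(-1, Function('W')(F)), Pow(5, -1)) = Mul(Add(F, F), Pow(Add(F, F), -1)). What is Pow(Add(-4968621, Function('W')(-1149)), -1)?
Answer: Rational(-1, 4968626) ≈ -2.0126e-7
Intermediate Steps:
Function('W')(F) = -5 (Function('W')(F) = Mul(-5, Mul(Add(F, F), Pow(Add(F, F), -1))) = Mul(-5, Mul(Mul(2, F), Pow(Mul(2, F), -1))) = Mul(-5, Mul(Mul(2, F), Mul(Rational(1, 2), Pow(F, -1)))) = Mul(-5, 1) = -5)
Pow(Add(-4968621, Function('W')(-1149)), -1) = Pow(Add(-4968621, -5), -1) = Pow(-4968626, -1) = Rational(-1, 4968626)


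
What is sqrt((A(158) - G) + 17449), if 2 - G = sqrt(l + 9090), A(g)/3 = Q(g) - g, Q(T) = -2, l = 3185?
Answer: sqrt(16967 + 5*sqrt(491)) ≈ 130.68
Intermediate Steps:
A(g) = -6 - 3*g (A(g) = 3*(-2 - g) = -6 - 3*g)
G = 2 - 5*sqrt(491) (G = 2 - sqrt(3185 + 9090) = 2 - sqrt(12275) = 2 - 5*sqrt(491) ≈ -108.79)
sqrt((A(158) - G) + 17449) = sqrt(((-6 - 3*158) - (2 - 5*sqrt(491))) + 17449) = sqrt(((-6 - 474) + (-2 + 5*sqrt(491))) + 17449) = sqrt((-480 + (-2 + 5*sqrt(491))) + 17449) = sqrt((-482 + 5*sqrt(491)) + 17449) = sqrt(16967 + 5*sqrt(491))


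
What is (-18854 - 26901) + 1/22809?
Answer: -1043625794/22809 ≈ -45755.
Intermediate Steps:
(-18854 - 26901) + 1/22809 = -45755 + 1/22809 = -1043625794/22809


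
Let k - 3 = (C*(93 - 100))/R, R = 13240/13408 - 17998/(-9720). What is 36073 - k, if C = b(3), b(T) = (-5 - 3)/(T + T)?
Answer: 104258154290/2890703 ≈ 36067.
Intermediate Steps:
R = 2890703/1018170 (R = 13240*(1/13408) - 17998*(-1/9720) = 1655/1676 + 8999/4860 = 2890703/1018170 ≈ 2.8391)
b(T) = -4/T (b(T) = -8*1/(2*T) = -4/T)
C = -4/3 ≈ -1.3333
k = 18175029/2890703 (k = 3 + (-4*(93 - 100)/3)/(2890703/1018170) = 3 - 4/3*(-7)*(1018170/2890703) = 3 + (28/3)*(1018170/2890703) = 3 + 9502920/2890703 = 18175029/2890703 ≈ 6.2874)
36073 - k = 36073 - 1*18175029/2890703 = 36073 - 18175029/2890703 = 104258154290/2890703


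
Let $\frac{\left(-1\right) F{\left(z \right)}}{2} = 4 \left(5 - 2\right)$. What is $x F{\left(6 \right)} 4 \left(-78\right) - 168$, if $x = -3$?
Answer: $-22632$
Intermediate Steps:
$F{\left(z \right)} = -24$ ($F{\left(z \right)} = - 2 \cdot 4 \left(5 - 2\right) = - 2 \cdot 4 \cdot 3 = \left(-2\right) 12 = -24$)
$x F{\left(6 \right)} 4 \left(-78\right) - 168 = \left(-3\right) \left(-24\right) 4 \left(-78\right) - 168 = 72 \cdot 4 \left(-78\right) - 168 = 288 \left(-78\right) - 168 = -22464 - 168 = -22632$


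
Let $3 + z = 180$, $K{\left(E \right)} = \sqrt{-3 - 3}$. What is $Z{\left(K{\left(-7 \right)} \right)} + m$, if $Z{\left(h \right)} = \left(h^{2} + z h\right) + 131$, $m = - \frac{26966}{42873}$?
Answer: $\frac{5332159}{42873} + 177 i \sqrt{6} \approx 124.37 + 433.56 i$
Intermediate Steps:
$m = - \frac{26966}{42873}$ ($m = \left(-26966\right) \frac{1}{42873} = - \frac{26966}{42873} \approx -0.62897$)
$K{\left(E \right)} = i \sqrt{6}$ ($K{\left(E \right)} = \sqrt{-6} = i \sqrt{6}$)
$z = 177$ ($z = -3 + 180 = 177$)
$Z{\left(h \right)} = 131 + h^{2} + 177 h$ ($Z{\left(h \right)} = \left(h^{2} + 177 h\right) + 131 = 131 + h^{2} + 177 h$)
$Z{\left(K{\left(-7 \right)} \right)} + m = \left(131 + \left(i \sqrt{6}\right)^{2} + 177 i \sqrt{6}\right) - \frac{26966}{42873} = \left(131 - 6 + 177 i \sqrt{6}\right) - \frac{26966}{42873} = \left(125 + 177 i \sqrt{6}\right) - \frac{26966}{42873} = \frac{5332159}{42873} + 177 i \sqrt{6}$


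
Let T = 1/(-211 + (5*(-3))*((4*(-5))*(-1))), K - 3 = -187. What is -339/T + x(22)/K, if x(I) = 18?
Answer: 15937059/92 ≈ 1.7323e+5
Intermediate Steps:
K = -184 (K = 3 - 187 = -184)
T = -1/511 (T = 1/(-211 - (-300)*(-1)) = 1/(-211 - 15*20) = 1/(-211 - 300) = 1/(-511) = -1/511 ≈ -0.0019569)
-339/T + x(22)/K = -339/(-1/511) + 18/(-184) = -339*(-511) + 18*(-1/184) = 173229 - 9/92 = 15937059/92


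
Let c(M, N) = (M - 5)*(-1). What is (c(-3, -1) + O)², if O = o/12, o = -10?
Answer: 1849/36 ≈ 51.361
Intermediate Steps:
c(M, N) = 5 - M (c(M, N) = (-5 + M)*(-1) = 5 - M)
O = -⅚ (O = -10/12 = -10*1/12 = -⅚ ≈ -0.83333)
(c(-3, -1) + O)² = ((5 - 1*(-3)) - ⅚)² = ((5 + 3) - ⅚)² = (8 - ⅚)² = (43/6)² = 1849/36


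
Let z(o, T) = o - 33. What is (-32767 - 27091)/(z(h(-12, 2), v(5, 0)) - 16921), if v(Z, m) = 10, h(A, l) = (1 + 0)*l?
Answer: 29929/8476 ≈ 3.5310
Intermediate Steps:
h(A, l) = l (h(A, l) = 1*l = l)
z(o, T) = -33 + o
(-32767 - 27091)/(z(h(-12, 2), v(5, 0)) - 16921) = (-32767 - 27091)/((-33 + 2) - 16921) = -59858/(-31 - 16921) = -59858/(-16952) = -59858*(-1/16952) = 29929/8476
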